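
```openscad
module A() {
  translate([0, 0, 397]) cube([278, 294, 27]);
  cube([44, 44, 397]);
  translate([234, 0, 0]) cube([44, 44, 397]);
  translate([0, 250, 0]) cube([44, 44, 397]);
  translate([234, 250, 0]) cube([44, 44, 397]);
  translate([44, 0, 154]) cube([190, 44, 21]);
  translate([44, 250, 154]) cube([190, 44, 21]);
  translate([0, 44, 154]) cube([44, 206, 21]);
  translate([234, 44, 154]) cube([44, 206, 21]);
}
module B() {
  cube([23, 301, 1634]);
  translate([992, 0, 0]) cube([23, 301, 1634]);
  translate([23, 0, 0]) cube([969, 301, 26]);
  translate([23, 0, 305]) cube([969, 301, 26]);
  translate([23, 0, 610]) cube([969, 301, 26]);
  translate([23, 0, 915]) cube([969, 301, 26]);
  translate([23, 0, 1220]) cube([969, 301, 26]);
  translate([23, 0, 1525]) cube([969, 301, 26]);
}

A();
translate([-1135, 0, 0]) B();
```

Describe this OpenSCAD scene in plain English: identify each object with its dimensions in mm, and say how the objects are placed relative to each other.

A is a simple wooden stool: a rectangular seat 278 mm (x) by 294 mm (y), 27 mm thick, top face at z = 424 mm, on four square legs, each 44×44 mm in cross-section. The legs rest on z = 0, each flush with a corner of the seat. Four stretchers, 44 mm wide and 21 mm tall, connect adjacent legs with their undersides at z = 154 mm, each running between the inner faces of the legs it joins and aligned with the legs' outer faces on the other axis.

B is a bookshelf 1015 mm wide overall, 301 mm deep and 1634 mm tall. The two sides are 23 mm thick vertical panels. 6 horizontal shelves of 26 mm thickness span between the inner faces of the sides; the lowest shelf sits on the floor and shelves are stacked with a clear vertical gap of 279 mm between each pair.

The bookshelf is on the floor beside the stool on its −x side.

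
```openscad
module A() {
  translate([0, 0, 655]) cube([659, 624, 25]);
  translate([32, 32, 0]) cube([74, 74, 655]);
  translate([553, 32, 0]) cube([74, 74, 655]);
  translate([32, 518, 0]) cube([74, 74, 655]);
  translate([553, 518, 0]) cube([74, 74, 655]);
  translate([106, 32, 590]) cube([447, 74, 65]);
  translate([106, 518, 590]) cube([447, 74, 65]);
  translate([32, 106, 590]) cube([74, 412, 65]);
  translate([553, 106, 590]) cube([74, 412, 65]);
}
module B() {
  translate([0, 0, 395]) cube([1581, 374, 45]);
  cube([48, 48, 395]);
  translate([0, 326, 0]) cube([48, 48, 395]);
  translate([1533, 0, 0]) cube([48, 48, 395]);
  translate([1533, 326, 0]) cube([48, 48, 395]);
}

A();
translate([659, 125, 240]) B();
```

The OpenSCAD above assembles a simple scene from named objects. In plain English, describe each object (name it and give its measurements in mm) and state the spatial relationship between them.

A is a rectangular dining table. The top is 659×624×25 mm with its upper surface at z = 680 mm. It stands on four 74×74 mm square legs, each inset 32 mm from the nearest pair of top edges, running from the floor to the underside of the top. Four apron rails, 74 mm thick and 65 mm tall, run between adjacent legs with their top edges flush with the underside of the top and their outer faces flush with the legs' outer faces.

B is a bench: a 1581×374 mm seat slab, 45 mm thick, top at z = 440 mm, on four 48×48 mm square legs flush with the seat corners and standing on z = 0.

The bench is beside the table with their tops flush at z = 680.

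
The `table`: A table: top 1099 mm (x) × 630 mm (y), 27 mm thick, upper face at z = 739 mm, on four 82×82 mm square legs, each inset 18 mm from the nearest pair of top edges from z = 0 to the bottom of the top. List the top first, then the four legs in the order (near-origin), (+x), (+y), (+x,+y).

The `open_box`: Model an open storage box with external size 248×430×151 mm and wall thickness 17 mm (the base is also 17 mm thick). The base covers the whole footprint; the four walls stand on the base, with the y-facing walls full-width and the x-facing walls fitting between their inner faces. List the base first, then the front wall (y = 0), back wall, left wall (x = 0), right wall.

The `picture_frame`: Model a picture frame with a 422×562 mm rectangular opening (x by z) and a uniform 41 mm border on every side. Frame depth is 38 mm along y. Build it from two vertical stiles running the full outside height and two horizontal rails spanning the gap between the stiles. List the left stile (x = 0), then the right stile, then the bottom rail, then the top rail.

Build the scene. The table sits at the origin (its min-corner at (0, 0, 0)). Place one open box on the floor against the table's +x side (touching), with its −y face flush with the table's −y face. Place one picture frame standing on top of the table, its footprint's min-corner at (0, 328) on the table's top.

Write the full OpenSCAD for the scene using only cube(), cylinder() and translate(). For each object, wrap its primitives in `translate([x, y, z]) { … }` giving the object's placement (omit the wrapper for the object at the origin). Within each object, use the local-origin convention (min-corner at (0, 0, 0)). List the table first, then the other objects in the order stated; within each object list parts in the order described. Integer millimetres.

translate([0, 0, 712]) cube([1099, 630, 27]);
translate([18, 18, 0]) cube([82, 82, 712]);
translate([999, 18, 0]) cube([82, 82, 712]);
translate([18, 530, 0]) cube([82, 82, 712]);
translate([999, 530, 0]) cube([82, 82, 712]);
translate([1099, 0, 0]) {
  cube([248, 430, 17]);
  translate([0, 0, 17]) cube([248, 17, 134]);
  translate([0, 413, 17]) cube([248, 17, 134]);
  translate([0, 17, 17]) cube([17, 396, 134]);
  translate([231, 17, 17]) cube([17, 396, 134]);
}
translate([0, 328, 739]) {
  cube([41, 38, 644]);
  translate([463, 0, 0]) cube([41, 38, 644]);
  translate([41, 0, 0]) cube([422, 38, 41]);
  translate([41, 0, 603]) cube([422, 38, 41]);
}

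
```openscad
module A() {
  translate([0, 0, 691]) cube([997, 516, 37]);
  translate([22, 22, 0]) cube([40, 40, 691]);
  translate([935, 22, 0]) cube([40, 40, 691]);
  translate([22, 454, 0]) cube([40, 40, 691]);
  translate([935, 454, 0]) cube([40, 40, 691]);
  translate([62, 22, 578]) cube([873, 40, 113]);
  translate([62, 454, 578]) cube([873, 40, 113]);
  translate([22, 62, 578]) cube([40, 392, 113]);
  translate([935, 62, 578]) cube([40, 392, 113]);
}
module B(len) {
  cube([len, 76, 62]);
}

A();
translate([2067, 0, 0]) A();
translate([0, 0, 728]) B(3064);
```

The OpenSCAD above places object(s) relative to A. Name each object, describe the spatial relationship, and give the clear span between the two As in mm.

Second table starts at x = 2067; first ends at x = 997; clear span = 2067 − 997 = 1070 mm.

A is a table. B is a beam. A beam spans the tops of two tables. The clear span between the two tables is 1070 mm.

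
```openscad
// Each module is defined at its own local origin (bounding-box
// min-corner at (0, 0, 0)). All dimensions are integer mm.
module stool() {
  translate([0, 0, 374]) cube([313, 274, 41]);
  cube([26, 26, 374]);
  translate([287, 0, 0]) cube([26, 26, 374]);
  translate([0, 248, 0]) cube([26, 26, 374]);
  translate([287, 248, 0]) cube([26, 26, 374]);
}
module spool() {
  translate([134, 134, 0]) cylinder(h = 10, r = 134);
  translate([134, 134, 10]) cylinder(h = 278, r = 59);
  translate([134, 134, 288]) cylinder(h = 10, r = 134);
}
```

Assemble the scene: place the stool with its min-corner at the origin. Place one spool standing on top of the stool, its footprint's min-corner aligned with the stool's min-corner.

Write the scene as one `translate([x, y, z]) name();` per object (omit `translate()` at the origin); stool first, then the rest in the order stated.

stool();
translate([0, 0, 415]) spool();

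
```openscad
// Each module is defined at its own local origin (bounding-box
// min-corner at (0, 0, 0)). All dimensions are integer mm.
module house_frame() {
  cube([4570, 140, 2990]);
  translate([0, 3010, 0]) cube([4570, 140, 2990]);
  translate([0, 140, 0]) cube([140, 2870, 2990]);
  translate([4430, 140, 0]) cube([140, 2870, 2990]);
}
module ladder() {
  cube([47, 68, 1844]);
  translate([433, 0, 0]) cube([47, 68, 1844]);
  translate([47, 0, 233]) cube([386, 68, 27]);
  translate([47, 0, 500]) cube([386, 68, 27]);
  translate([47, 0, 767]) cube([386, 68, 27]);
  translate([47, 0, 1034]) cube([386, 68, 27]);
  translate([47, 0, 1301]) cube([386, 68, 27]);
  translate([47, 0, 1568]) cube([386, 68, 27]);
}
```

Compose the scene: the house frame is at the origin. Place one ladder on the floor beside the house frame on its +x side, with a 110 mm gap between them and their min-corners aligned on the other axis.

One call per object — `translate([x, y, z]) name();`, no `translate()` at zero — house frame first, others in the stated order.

house_frame();
translate([4680, 0, 0]) ladder();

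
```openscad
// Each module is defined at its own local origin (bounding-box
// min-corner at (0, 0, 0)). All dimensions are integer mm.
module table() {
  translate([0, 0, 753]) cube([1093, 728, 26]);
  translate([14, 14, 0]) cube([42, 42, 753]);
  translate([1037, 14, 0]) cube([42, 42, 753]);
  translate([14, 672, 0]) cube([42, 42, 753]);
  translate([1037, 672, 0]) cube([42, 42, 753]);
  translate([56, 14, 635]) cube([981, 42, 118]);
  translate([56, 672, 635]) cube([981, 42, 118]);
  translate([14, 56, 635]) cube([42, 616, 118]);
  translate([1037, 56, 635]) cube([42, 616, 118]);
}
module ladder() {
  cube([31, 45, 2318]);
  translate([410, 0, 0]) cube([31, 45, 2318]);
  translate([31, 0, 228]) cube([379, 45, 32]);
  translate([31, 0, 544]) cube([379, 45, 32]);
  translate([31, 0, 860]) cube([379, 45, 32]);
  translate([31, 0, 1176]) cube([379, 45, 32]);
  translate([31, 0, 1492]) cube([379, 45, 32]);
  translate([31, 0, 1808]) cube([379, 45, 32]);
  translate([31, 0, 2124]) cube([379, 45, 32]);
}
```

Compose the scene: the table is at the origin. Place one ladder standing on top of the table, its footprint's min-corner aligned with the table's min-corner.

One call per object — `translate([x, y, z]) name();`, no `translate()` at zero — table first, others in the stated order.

table();
translate([0, 0, 779]) ladder();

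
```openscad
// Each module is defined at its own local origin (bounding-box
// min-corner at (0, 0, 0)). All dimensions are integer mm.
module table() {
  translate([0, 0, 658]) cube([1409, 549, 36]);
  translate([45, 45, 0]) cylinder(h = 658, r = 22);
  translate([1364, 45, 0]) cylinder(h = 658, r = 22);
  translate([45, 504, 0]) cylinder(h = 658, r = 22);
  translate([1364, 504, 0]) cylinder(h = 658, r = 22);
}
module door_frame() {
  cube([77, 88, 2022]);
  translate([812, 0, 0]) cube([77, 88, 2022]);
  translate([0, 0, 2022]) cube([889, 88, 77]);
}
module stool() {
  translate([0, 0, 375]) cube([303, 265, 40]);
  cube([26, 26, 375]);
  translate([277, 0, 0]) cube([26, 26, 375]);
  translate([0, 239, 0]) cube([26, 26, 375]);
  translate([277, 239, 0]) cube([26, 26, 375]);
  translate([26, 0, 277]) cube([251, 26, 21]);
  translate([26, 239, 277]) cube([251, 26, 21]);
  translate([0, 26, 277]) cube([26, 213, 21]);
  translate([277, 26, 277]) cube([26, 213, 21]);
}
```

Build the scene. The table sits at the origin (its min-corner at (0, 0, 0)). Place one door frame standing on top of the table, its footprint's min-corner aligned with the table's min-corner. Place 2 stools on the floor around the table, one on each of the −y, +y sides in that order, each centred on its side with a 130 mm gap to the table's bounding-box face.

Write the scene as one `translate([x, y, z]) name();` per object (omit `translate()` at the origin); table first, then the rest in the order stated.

table();
translate([0, 0, 694]) door_frame();
translate([553, -395, 0]) stool();
translate([553, 679, 0]) stool();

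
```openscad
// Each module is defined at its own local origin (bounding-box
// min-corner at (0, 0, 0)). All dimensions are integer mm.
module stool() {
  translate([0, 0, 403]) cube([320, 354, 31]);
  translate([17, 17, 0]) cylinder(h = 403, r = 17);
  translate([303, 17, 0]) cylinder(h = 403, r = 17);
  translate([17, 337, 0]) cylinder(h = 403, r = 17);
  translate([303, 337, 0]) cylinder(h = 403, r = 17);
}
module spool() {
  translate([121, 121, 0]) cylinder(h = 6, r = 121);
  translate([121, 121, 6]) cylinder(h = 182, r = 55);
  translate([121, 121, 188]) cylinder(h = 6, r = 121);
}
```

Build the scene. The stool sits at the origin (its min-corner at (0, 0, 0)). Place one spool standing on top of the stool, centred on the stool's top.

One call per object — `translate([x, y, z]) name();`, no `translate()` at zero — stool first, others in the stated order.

stool();
translate([39, 56, 434]) spool();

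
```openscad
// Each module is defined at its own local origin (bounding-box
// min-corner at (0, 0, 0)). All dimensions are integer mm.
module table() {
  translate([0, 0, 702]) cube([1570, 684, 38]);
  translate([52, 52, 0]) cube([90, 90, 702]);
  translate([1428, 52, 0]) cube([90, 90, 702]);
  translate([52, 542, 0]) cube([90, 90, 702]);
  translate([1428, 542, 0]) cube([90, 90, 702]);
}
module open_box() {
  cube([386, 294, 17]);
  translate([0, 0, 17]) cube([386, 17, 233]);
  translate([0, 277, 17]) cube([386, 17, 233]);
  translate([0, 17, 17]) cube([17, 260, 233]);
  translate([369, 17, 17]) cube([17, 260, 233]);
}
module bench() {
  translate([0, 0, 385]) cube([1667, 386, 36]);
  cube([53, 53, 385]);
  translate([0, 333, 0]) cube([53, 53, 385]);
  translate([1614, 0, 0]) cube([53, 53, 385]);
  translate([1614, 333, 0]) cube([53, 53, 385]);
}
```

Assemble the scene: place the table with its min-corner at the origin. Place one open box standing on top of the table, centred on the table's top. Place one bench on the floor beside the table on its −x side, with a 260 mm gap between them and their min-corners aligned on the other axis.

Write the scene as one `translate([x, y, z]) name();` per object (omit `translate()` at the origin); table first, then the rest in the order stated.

table();
translate([592, 195, 740]) open_box();
translate([-1927, 0, 0]) bench();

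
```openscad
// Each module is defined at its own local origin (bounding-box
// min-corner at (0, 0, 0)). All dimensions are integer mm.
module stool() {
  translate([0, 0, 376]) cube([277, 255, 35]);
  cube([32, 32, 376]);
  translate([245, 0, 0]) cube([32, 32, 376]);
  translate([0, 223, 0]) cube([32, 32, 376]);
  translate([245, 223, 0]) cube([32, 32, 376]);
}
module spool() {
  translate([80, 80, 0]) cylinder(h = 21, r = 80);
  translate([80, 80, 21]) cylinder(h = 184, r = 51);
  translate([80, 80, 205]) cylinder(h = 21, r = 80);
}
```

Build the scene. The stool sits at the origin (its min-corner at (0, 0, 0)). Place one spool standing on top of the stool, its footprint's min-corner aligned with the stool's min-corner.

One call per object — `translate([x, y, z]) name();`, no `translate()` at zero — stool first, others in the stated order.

stool();
translate([0, 0, 411]) spool();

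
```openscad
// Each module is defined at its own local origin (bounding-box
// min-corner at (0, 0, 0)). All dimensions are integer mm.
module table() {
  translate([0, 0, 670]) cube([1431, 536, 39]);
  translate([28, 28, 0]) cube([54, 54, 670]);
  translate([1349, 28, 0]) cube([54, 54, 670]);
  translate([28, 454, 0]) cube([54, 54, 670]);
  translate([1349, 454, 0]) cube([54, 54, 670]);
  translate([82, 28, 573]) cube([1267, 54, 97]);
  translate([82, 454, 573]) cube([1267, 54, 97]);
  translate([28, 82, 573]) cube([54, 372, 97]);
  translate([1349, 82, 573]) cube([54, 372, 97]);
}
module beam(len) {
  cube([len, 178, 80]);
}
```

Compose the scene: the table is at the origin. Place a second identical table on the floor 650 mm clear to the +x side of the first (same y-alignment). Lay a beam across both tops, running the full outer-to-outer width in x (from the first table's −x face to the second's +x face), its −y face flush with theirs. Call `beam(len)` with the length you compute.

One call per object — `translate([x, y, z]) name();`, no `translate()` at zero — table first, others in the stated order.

table();
translate([2081, 0, 0]) table();
translate([0, 0, 709]) beam(3512);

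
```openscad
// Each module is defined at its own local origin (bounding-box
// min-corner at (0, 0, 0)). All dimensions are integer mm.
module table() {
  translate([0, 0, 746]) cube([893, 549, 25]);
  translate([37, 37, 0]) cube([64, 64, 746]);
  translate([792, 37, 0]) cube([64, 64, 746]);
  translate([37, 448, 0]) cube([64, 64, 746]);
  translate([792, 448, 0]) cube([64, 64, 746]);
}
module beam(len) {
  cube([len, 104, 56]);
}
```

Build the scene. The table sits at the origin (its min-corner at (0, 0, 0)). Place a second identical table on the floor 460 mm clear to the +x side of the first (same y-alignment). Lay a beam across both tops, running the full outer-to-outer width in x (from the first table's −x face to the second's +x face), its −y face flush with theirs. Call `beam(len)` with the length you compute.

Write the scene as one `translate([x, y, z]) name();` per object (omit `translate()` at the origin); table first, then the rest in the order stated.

table();
translate([1353, 0, 0]) table();
translate([0, 0, 771]) beam(2246);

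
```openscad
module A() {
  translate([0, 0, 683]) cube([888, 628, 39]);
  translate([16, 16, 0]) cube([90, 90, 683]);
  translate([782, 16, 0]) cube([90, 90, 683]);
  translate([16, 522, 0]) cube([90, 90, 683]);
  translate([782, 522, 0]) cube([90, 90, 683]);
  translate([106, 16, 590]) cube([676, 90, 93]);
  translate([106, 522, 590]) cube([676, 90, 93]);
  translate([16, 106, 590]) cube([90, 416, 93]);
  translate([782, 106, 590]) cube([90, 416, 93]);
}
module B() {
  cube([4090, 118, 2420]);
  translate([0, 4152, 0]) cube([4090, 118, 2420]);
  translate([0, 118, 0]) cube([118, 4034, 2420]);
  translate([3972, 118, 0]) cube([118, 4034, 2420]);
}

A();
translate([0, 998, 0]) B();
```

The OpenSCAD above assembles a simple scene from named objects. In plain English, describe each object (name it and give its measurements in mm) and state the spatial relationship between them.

A is a table with a 888×628 mm rectangular top, 39 mm thick, top surface at z = 722 mm, supported by four 90×90 mm square legs, each inset 16 mm from the nearest pair of top edges, running from the floor. Four apron rails, 90 mm thick and 93 mm tall, run between adjacent legs with their top edges flush with the underside of the top and their outer faces flush with the legs' outer faces.

B is the wall frame of a small rectangular building: four walls, each 2420 mm tall and 118 mm thick, enclosing a footprint 4090 mm (x) by 4270 mm (y) outside-to-outside, with no floor or roof. The front and back walls (the −y and +y sides) span the full width; the two side walls fit between them.

The house frame is on the floor beside the table on its +y side.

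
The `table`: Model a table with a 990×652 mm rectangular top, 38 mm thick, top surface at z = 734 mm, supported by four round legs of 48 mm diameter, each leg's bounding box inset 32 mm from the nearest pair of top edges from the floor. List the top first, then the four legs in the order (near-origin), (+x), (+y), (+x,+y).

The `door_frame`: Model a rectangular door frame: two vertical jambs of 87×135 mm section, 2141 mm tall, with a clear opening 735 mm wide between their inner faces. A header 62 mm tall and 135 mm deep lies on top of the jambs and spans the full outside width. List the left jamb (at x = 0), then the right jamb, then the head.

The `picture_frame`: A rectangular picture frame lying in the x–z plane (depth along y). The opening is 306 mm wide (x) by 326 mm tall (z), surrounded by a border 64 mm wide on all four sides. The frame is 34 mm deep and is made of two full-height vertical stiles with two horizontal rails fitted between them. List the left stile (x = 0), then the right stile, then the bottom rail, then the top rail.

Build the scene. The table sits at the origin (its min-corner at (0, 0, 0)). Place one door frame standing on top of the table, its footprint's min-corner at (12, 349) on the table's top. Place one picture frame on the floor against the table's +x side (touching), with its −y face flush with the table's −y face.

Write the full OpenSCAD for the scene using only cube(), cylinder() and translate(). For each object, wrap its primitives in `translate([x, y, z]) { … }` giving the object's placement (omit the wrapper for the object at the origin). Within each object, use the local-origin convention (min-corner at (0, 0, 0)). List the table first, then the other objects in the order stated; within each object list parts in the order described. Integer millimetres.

translate([0, 0, 696]) cube([990, 652, 38]);
translate([56, 56, 0]) cylinder(h = 696, r = 24);
translate([934, 56, 0]) cylinder(h = 696, r = 24);
translate([56, 596, 0]) cylinder(h = 696, r = 24);
translate([934, 596, 0]) cylinder(h = 696, r = 24);
translate([12, 349, 734]) {
  cube([87, 135, 2141]);
  translate([822, 0, 0]) cube([87, 135, 2141]);
  translate([0, 0, 2141]) cube([909, 135, 62]);
}
translate([990, 0, 0]) {
  cube([64, 34, 454]);
  translate([370, 0, 0]) cube([64, 34, 454]);
  translate([64, 0, 0]) cube([306, 34, 64]);
  translate([64, 0, 390]) cube([306, 34, 64]);
}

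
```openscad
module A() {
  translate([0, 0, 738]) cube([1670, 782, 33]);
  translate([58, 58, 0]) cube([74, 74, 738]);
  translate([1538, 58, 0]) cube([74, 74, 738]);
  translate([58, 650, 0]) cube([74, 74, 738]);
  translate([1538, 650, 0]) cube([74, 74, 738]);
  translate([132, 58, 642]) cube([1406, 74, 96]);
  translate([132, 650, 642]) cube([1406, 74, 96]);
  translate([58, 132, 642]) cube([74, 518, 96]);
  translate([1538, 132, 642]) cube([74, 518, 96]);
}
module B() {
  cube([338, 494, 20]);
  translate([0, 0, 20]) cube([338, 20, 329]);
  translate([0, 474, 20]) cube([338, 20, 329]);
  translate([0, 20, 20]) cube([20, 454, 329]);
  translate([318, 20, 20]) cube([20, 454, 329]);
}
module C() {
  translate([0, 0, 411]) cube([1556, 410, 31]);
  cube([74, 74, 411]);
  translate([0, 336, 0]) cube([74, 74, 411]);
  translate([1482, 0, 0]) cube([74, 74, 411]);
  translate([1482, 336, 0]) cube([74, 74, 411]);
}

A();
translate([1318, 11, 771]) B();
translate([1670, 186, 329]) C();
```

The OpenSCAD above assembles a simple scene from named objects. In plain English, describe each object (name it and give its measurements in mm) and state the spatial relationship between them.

A is a table: top 1670 mm (x) × 782 mm (y), 33 mm thick, upper face at z = 771 mm, on four 74×74 mm square legs, each inset 58 mm from the nearest pair of top edges, running from z = 0 to the bottom of the top. Four apron rails, 74 mm thick and 96 mm tall, run between adjacent legs with their top edges flush with the underside of the top and their outer faces flush with the legs' outer faces.

B is an open storage box with external size 338×494×349 mm and wall thickness 20 mm (the base is also 20 mm thick). The base covers the whole footprint; the four walls stand on the base, with the y-facing walls full-width and the x-facing walls fitting between their inner faces.

C is a bench: a 1556×410 mm seat slab, 31 mm thick, top at z = 442 mm, on four 74×74 mm square legs flush with the seat corners and standing on z = 0.

The open box is on top of the table. The bench is beside the table with their tops flush at z = 771.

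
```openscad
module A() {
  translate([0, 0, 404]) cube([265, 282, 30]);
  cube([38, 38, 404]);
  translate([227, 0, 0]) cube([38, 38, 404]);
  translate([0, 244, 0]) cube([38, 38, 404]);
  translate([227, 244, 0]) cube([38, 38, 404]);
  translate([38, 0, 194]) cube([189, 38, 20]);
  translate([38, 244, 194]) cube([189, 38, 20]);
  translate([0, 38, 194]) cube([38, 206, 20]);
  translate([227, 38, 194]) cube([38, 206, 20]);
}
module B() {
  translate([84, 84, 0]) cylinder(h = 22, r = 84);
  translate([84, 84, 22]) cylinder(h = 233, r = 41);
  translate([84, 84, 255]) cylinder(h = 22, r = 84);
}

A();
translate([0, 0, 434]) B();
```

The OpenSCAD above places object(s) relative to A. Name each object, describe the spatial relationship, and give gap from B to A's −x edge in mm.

The spool's min-x is at 0; the stool's min-x is 0; gap = 0 mm.

A is a stool. B is a spool. The spool is on top of the stool. The gap from the spool to the stool's −x edge is 0 mm.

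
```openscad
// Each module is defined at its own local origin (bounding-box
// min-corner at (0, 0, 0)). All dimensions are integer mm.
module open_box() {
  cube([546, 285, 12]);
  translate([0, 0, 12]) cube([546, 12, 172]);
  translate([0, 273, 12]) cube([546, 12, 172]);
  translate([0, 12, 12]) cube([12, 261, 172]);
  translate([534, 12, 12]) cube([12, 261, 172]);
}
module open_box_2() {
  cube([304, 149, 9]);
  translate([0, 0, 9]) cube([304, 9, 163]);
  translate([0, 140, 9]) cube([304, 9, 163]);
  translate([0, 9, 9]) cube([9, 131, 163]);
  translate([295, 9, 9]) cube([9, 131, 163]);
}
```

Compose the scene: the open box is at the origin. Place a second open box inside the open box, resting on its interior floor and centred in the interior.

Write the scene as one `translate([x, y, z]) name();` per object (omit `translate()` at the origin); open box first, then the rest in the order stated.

open_box();
translate([121, 68, 12]) open_box_2();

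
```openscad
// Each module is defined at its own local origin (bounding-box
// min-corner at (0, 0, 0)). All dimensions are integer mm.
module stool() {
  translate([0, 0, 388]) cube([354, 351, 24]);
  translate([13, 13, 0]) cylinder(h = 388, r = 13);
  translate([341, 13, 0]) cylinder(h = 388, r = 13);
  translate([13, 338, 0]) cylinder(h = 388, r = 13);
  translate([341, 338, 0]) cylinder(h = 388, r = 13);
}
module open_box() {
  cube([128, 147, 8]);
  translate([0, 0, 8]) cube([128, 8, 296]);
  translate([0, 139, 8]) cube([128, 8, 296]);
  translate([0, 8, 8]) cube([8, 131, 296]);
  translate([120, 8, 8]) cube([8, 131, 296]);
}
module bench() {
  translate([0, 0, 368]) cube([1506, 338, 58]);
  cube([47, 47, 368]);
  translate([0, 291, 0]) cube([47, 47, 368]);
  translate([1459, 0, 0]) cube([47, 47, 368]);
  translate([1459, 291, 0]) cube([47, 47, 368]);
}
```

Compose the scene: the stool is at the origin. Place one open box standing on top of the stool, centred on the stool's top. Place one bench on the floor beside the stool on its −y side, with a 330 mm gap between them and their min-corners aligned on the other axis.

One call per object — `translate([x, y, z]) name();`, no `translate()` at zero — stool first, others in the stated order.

stool();
translate([113, 102, 412]) open_box();
translate([0, -668, 0]) bench();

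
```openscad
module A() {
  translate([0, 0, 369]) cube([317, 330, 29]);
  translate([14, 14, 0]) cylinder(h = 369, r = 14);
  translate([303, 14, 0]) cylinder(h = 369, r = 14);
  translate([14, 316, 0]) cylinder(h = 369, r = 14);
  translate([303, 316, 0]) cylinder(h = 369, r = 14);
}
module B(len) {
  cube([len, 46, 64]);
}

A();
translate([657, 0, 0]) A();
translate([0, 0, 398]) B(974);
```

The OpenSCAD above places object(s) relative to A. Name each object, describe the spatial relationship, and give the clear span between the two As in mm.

Second stool starts at x = 657; first ends at x = 317; clear span = 657 − 317 = 340 mm.

A is a stool. B is a beam. A beam spans the tops of two stools. The clear span between the two stools is 340 mm.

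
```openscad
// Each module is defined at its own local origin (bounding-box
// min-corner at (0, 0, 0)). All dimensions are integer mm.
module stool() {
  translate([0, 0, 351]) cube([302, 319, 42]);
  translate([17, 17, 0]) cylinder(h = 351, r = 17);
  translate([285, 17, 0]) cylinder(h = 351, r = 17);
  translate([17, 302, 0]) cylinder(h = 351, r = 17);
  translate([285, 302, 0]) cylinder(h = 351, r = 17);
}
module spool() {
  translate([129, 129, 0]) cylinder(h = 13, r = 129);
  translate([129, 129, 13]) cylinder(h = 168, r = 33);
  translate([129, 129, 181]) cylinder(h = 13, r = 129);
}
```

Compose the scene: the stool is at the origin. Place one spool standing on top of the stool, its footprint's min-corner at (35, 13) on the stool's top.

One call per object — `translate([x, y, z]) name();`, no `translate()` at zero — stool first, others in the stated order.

stool();
translate([35, 13, 393]) spool();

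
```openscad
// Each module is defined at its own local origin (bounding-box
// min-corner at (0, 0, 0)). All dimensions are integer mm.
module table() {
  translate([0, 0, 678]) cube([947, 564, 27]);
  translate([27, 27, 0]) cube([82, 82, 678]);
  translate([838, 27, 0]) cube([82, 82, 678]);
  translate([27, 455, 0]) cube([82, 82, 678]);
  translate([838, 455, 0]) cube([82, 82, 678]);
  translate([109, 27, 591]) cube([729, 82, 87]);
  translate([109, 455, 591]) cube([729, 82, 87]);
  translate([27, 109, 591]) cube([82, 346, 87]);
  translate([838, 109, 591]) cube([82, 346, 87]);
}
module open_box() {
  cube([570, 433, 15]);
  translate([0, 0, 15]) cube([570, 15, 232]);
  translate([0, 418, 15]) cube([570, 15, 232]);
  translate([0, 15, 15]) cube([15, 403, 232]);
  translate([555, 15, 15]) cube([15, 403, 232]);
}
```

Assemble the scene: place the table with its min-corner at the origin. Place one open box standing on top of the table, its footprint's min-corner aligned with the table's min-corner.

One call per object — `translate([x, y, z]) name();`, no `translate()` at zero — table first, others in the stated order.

table();
translate([0, 0, 705]) open_box();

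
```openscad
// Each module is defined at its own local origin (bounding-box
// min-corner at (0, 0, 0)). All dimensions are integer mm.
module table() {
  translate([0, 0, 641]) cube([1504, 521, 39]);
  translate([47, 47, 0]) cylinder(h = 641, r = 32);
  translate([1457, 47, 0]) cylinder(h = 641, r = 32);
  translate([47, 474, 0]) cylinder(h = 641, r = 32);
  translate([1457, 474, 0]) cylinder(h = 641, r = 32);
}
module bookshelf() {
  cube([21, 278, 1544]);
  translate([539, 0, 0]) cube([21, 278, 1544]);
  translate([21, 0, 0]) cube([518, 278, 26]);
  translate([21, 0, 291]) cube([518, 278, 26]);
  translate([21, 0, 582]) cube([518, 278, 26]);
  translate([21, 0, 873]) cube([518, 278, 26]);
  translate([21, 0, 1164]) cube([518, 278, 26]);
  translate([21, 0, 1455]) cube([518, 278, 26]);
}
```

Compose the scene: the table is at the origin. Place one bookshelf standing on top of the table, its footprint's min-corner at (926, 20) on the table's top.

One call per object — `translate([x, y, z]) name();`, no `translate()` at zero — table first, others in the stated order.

table();
translate([926, 20, 680]) bookshelf();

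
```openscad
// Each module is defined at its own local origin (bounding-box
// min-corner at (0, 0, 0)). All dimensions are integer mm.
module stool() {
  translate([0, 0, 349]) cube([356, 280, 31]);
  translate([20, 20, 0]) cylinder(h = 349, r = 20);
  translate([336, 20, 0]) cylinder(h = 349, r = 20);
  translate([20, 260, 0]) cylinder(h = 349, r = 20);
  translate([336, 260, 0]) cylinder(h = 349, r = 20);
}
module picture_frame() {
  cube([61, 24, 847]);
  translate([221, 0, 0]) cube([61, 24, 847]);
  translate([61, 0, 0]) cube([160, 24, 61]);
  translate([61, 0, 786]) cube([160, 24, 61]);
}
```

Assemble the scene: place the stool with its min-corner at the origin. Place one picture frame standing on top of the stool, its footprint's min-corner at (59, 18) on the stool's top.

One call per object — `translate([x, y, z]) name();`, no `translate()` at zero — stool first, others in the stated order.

stool();
translate([59, 18, 380]) picture_frame();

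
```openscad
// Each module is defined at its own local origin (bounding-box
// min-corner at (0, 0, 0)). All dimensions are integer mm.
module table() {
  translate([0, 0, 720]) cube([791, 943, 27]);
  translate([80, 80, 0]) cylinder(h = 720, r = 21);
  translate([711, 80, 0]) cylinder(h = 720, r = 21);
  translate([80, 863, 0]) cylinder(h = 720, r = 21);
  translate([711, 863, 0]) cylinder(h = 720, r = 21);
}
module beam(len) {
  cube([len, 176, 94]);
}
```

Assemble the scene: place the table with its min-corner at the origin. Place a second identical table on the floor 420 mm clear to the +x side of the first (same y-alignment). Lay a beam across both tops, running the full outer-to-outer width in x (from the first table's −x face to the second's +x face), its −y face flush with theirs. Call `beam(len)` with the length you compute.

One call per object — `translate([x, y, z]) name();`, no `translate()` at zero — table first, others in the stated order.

table();
translate([1211, 0, 0]) table();
translate([0, 0, 747]) beam(2002);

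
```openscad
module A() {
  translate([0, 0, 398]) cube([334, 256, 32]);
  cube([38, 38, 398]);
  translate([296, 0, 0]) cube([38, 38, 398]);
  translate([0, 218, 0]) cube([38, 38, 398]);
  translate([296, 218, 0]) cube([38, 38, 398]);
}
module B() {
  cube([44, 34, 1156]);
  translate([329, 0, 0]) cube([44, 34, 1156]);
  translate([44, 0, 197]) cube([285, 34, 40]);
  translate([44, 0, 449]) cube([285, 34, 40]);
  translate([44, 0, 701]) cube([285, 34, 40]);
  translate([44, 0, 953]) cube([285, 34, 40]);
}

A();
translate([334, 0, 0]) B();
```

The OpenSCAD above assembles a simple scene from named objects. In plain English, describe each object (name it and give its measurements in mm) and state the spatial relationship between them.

A is a simple wooden stool: a rectangular seat 334 mm (x) by 256 mm (y), 32 mm thick, top face at z = 430 mm, on four square legs, each 38×38 mm in cross-section. The legs rest on z = 0, each flush with a corner of the seat.

B is a straight ladder. Two 44×34 mm vertical rails, 1156 mm tall, stand 373 mm apart (outside-to-outside) with their front faces coplanar on the −y side. 4 rungs, each 34 mm deep and 40 mm tall, span between the inner faces of the rails, front faces flush with the rails. The lowest rung's underside is at z = 197 mm and rungs are spaced 252 mm apart (underside to underside).

The ladder is against the stool's +x side, with their −y faces flush.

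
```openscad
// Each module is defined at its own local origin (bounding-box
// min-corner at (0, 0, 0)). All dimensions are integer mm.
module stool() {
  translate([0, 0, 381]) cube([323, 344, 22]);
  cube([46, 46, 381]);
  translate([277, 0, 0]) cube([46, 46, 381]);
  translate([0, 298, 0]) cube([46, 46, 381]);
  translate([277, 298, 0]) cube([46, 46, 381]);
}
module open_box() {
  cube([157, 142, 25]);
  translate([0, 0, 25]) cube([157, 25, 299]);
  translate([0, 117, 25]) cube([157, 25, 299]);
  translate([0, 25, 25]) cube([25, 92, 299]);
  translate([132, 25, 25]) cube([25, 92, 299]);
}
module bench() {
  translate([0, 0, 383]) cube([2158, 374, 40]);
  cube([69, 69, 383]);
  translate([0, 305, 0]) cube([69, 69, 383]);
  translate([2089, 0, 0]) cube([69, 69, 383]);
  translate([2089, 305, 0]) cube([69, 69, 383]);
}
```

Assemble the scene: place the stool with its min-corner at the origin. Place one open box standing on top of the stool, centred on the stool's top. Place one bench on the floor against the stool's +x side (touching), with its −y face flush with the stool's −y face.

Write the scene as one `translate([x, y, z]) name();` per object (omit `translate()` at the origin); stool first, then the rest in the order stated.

stool();
translate([83, 101, 403]) open_box();
translate([323, 0, 0]) bench();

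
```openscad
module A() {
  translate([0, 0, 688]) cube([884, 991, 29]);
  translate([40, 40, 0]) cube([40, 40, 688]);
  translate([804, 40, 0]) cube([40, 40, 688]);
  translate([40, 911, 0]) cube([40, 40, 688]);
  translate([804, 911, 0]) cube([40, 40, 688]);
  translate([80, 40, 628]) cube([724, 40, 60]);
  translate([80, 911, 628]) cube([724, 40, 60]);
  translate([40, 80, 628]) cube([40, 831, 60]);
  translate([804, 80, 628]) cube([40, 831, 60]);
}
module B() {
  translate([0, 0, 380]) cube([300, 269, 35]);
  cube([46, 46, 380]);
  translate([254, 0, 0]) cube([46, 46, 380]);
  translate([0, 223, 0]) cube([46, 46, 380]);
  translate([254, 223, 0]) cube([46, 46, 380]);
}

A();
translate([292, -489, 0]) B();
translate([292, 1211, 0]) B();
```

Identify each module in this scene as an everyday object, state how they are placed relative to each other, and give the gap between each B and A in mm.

Each stool's nearest face is 220 mm from the table's bounding box.

A is a table. B is a stool. Two stools sit around the table at the −y, +y sides. The gap between each stool and the table is 220 mm.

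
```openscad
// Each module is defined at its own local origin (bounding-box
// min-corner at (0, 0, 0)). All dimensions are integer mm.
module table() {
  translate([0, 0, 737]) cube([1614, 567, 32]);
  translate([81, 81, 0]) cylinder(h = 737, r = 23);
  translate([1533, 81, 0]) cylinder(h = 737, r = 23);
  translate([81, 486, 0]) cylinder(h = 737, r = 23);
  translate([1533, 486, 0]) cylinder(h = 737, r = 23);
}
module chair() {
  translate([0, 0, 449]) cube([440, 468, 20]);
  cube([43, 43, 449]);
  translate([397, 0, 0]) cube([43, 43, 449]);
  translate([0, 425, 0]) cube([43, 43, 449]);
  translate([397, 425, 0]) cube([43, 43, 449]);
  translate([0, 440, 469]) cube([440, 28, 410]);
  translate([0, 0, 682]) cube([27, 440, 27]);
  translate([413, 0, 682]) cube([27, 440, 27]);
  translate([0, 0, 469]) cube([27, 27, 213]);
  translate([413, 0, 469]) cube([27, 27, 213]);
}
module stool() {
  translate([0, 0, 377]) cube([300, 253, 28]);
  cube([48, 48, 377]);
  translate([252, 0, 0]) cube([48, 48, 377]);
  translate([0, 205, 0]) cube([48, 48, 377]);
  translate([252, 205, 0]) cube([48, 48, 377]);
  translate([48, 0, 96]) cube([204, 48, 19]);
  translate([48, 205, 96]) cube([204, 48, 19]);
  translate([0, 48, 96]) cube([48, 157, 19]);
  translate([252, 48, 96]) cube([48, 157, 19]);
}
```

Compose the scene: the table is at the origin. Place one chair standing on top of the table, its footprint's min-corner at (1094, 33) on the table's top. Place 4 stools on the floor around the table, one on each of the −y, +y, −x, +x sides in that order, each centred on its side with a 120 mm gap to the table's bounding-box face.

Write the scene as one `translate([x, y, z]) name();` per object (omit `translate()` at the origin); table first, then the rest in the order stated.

table();
translate([1094, 33, 769]) chair();
translate([657, -373, 0]) stool();
translate([657, 687, 0]) stool();
translate([-420, 157, 0]) stool();
translate([1734, 157, 0]) stool();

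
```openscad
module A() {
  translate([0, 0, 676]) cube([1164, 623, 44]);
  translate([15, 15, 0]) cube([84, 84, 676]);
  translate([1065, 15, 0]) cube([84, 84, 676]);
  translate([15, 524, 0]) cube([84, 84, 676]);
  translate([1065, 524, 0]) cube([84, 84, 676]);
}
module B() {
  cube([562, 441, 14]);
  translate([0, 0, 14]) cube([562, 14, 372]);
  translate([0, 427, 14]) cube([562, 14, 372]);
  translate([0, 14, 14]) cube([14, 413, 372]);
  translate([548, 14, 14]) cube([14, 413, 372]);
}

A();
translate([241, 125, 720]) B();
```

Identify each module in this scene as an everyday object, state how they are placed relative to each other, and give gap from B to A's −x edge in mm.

A is a table. B is an open box. The open box is on top of the table. The gap from the open box to the table's −x edge is 241 mm.

The open box's min-x is at 241; the table's min-x is 0; gap = 241 mm.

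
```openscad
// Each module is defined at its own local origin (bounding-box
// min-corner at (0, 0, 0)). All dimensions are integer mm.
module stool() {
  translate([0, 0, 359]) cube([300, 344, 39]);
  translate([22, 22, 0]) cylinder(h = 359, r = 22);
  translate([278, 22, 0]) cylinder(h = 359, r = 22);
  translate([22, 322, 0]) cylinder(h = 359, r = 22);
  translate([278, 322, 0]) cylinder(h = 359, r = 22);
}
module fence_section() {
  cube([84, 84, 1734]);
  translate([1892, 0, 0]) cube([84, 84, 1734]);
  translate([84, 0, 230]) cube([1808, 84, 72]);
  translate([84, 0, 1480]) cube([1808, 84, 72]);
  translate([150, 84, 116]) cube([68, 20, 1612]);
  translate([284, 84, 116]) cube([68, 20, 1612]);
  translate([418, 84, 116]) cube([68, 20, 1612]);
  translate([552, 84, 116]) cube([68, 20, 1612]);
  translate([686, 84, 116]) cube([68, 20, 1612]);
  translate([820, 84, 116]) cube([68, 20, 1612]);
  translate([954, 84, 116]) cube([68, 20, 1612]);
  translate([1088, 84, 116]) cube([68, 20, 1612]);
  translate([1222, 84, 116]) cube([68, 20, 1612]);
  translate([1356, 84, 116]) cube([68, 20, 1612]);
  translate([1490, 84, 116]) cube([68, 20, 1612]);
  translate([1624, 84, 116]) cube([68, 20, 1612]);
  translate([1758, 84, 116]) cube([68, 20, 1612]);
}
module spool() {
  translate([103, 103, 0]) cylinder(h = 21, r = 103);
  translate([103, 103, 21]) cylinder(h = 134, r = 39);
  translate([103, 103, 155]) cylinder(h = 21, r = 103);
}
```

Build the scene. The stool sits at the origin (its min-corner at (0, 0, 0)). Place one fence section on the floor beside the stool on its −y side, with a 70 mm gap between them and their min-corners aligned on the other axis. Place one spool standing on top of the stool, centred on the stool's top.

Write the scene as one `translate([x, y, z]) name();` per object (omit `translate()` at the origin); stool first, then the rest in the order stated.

stool();
translate([0, -174, 0]) fence_section();
translate([47, 69, 398]) spool();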